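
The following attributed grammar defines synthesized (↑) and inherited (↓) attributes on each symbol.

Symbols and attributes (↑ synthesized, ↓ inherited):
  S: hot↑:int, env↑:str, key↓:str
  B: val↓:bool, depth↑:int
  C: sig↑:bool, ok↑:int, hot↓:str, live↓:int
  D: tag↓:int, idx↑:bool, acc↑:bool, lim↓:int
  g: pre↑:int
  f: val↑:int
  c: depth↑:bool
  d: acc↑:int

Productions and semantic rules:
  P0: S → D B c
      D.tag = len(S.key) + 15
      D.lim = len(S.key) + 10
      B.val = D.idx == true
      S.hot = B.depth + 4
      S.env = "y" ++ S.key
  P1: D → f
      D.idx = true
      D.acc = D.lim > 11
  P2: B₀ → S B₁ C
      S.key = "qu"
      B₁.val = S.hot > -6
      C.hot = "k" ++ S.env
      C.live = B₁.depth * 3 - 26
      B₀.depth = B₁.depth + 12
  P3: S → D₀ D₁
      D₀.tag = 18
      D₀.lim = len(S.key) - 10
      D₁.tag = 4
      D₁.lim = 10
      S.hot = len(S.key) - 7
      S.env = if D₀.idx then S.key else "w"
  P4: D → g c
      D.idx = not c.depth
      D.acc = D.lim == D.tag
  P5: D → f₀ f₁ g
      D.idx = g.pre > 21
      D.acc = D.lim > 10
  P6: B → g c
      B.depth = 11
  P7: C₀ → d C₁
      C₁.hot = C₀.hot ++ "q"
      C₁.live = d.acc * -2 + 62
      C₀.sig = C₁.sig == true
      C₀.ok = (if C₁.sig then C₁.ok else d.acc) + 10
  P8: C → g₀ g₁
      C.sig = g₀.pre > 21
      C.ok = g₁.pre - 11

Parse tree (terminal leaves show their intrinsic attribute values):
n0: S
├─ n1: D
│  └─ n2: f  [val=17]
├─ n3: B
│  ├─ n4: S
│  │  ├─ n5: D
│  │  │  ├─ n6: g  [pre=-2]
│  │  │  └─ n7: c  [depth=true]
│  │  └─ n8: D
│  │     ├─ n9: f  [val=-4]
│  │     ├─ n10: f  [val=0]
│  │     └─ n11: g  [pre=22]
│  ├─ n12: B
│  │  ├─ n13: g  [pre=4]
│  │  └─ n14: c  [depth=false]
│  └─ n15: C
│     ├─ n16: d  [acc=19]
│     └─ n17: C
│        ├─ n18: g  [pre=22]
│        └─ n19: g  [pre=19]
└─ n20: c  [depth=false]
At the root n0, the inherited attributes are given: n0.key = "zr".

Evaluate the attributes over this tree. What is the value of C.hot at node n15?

1. n0.key = "zr"  [given at root]
2. n1.tag = 17  [len(S.key) + 15]
3. n1.lim = 12  [len(S.key) + 10]
4. n2.val = 17  [terminal]
5. n1.idx = true  [true]
6. n1.acc = true  [D.lim > 11]
7. n3.val = true  [D.idx == true]
8. n4.key = "qu"  ["qu"]
9. n5.tag = 18  [18]
10. n5.lim = -8  [len(S.key) - 10]
11. n6.pre = -2  [terminal]
12. n7.depth = true  [terminal]
13. n5.idx = false  [not c.depth]
14. n5.acc = false  [D.lim == D.tag]
15. n8.tag = 4  [4]
16. n8.lim = 10  [10]
17. n9.val = -4  [terminal]
18. n10.val = 0  [terminal]
19. n11.pre = 22  [terminal]
20. n8.idx = true  [g.pre > 21]
21. n8.acc = false  [D.lim > 10]
22. n4.hot = -5  [len(S.key) - 7]
23. n4.env = "w"  [if D₀.idx then S.key else "w"]
24. n12.val = true  [S.hot > -6]
25. n13.pre = 4  [terminal]
26. n14.depth = false  [terminal]
27. n12.depth = 11  [11]
28. n15.hot = "kw"  ["k" ++ S.env]
29. n15.live = 7  [B₁.depth * 3 - 26]
30. n16.acc = 19  [terminal]
31. n17.hot = "kwq"  [C₀.hot ++ "q"]
32. n17.live = 24  [d.acc * -2 + 62]
33. n18.pre = 22  [terminal]
34. n19.pre = 19  [terminal]
35. n17.sig = true  [g₀.pre > 21]
36. n17.ok = 8  [g₁.pre - 11]
37. n15.sig = true  [C₁.sig == true]
38. n15.ok = 18  [(if C₁.sig then C₁.ok else d.acc) + 10]
39. n3.depth = 23  [B₁.depth + 12]
40. n20.depth = false  [terminal]
41. n0.hot = 27  [B.depth + 4]
42. n0.env = "yzr"  ["y" ++ S.key]

"kw"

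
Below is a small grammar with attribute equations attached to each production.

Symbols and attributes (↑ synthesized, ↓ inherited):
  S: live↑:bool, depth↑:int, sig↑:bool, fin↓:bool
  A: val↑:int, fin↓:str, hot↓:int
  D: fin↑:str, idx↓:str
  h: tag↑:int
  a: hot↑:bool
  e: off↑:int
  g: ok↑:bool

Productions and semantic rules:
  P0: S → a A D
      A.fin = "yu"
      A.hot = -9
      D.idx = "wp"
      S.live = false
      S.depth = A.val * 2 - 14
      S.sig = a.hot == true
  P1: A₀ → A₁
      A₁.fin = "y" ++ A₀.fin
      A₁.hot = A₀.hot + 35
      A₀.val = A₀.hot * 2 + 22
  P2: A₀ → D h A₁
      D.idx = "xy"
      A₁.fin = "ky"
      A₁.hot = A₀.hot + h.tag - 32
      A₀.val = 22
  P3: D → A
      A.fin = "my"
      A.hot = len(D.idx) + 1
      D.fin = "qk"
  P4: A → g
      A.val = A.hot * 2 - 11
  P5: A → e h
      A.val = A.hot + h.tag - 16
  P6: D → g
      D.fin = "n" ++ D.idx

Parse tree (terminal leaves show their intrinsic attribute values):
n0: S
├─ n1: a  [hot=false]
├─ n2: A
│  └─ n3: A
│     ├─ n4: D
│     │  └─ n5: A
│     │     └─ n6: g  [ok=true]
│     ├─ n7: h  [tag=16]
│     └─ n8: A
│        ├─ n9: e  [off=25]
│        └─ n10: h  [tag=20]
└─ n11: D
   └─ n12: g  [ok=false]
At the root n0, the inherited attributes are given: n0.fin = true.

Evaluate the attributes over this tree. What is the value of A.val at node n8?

14

1. n0.fin = true  [given at root]
2. n1.hot = false  [terminal]
3. n2.fin = "yu"  ["yu"]
4. n2.hot = -9  [-9]
5. n3.fin = "yyu"  ["y" ++ A₀.fin]
6. n3.hot = 26  [A₀.hot + 35]
7. n4.idx = "xy"  ["xy"]
8. n5.fin = "my"  ["my"]
9. n5.hot = 3  [len(D.idx) + 1]
10. n6.ok = true  [terminal]
11. n5.val = -5  [A.hot * 2 - 11]
12. n4.fin = "qk"  ["qk"]
13. n7.tag = 16  [terminal]
14. n8.fin = "ky"  ["ky"]
15. n8.hot = 10  [A₀.hot + h.tag - 32]
16. n9.off = 25  [terminal]
17. n10.tag = 20  [terminal]
18. n8.val = 14  [A.hot + h.tag - 16]
19. n3.val = 22  [22]
20. n2.val = 4  [A₀.hot * 2 + 22]
21. n11.idx = "wp"  ["wp"]
22. n12.ok = false  [terminal]
23. n11.fin = "nwp"  ["n" ++ D.idx]
24. n0.live = false  [false]
25. n0.depth = -6  [A.val * 2 - 14]
26. n0.sig = false  [a.hot == true]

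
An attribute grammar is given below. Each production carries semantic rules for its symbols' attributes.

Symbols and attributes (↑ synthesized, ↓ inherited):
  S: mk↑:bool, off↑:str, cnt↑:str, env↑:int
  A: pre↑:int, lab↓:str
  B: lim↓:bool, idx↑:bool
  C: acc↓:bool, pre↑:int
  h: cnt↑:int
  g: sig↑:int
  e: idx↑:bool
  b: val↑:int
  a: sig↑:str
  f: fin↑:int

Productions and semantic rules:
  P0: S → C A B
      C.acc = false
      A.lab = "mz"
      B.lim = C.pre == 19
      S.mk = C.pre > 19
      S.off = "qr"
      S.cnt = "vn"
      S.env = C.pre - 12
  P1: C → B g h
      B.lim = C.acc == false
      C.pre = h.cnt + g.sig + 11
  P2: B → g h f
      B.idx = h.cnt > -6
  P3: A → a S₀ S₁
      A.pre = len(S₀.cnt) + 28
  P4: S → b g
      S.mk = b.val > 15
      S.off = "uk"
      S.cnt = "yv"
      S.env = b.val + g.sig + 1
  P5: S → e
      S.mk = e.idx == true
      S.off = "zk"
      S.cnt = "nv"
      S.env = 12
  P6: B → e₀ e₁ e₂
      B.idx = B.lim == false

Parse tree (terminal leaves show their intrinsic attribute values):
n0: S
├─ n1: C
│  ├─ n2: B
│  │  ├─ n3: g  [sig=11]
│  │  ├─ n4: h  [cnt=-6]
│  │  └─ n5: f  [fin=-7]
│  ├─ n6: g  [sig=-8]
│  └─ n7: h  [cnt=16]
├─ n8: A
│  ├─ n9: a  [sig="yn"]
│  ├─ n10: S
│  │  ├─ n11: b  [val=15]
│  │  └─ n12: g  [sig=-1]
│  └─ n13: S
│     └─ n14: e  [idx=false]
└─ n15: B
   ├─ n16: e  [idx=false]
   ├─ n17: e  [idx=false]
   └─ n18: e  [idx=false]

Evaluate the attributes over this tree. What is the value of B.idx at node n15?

false

1. n1.acc = false  [false]
2. n2.lim = true  [C.acc == false]
3. n3.sig = 11  [terminal]
4. n4.cnt = -6  [terminal]
5. n5.fin = -7  [terminal]
6. n2.idx = false  [h.cnt > -6]
7. n6.sig = -8  [terminal]
8. n7.cnt = 16  [terminal]
9. n1.pre = 19  [h.cnt + g.sig + 11]
10. n8.lab = "mz"  ["mz"]
11. n9.sig = "yn"  [terminal]
12. n11.val = 15  [terminal]
13. n12.sig = -1  [terminal]
14. n10.mk = false  [b.val > 15]
15. n10.off = "uk"  ["uk"]
16. n10.cnt = "yv"  ["yv"]
17. n10.env = 15  [b.val + g.sig + 1]
18. n14.idx = false  [terminal]
19. n13.mk = false  [e.idx == true]
20. n13.off = "zk"  ["zk"]
21. n13.cnt = "nv"  ["nv"]
22. n13.env = 12  [12]
23. n8.pre = 30  [len(S₀.cnt) + 28]
24. n15.lim = true  [C.pre == 19]
25. n16.idx = false  [terminal]
26. n17.idx = false  [terminal]
27. n18.idx = false  [terminal]
28. n15.idx = false  [B.lim == false]
29. n0.mk = false  [C.pre > 19]
30. n0.off = "qr"  ["qr"]
31. n0.cnt = "vn"  ["vn"]
32. n0.env = 7  [C.pre - 12]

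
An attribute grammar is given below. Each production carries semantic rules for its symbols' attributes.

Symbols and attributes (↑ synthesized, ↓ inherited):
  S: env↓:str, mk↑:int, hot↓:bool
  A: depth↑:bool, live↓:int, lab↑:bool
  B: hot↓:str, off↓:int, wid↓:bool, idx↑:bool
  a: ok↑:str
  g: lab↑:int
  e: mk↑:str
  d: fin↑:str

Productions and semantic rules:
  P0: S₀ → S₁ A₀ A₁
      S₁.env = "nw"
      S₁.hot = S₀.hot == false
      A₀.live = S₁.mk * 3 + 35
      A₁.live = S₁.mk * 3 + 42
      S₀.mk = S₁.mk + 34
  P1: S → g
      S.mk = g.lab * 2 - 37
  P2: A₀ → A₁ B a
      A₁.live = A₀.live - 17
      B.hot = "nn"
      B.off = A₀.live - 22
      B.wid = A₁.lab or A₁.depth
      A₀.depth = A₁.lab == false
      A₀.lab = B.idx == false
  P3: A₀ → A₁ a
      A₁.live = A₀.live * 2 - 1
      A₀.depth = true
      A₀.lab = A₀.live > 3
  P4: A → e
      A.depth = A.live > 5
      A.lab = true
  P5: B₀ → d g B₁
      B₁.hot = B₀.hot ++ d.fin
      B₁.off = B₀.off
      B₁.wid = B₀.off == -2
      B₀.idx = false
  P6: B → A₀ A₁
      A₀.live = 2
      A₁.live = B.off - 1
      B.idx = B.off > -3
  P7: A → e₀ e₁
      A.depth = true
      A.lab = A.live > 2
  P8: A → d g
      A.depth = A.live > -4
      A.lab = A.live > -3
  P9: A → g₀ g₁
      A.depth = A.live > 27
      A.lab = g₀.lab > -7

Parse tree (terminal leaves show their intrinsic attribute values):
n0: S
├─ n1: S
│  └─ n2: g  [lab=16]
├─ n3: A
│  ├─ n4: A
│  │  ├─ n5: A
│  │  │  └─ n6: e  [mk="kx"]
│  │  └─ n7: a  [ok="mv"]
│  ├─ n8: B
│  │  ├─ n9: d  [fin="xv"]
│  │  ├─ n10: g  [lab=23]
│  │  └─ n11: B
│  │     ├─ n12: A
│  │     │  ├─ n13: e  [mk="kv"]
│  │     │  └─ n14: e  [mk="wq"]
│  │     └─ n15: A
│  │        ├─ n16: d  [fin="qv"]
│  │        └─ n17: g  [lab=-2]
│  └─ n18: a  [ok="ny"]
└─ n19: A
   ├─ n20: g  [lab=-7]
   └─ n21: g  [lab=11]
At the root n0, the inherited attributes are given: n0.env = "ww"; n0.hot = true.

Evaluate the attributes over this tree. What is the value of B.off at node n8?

1. n0.env = "ww"  [given at root]
2. n0.hot = true  [given at root]
3. n1.env = "nw"  ["nw"]
4. n1.hot = false  [S₀.hot == false]
5. n2.lab = 16  [terminal]
6. n1.mk = -5  [g.lab * 2 - 37]
7. n3.live = 20  [S₁.mk * 3 + 35]
8. n4.live = 3  [A₀.live - 17]
9. n5.live = 5  [A₀.live * 2 - 1]
10. n6.mk = "kx"  [terminal]
11. n5.depth = false  [A.live > 5]
12. n5.lab = true  [true]
13. n7.ok = "mv"  [terminal]
14. n4.depth = true  [true]
15. n4.lab = false  [A₀.live > 3]
16. n8.hot = "nn"  ["nn"]
17. n8.off = -2  [A₀.live - 22]
18. n8.wid = true  [A₁.lab or A₁.depth]
19. n9.fin = "xv"  [terminal]
20. n10.lab = 23  [terminal]
21. n11.hot = "nnxv"  [B₀.hot ++ d.fin]
22. n11.off = -2  [B₀.off]
23. n11.wid = true  [B₀.off == -2]
24. n12.live = 2  [2]
25. n13.mk = "kv"  [terminal]
26. n14.mk = "wq"  [terminal]
27. n12.depth = true  [true]
28. n12.lab = false  [A.live > 2]
29. n15.live = -3  [B.off - 1]
30. n16.fin = "qv"  [terminal]
31. n17.lab = -2  [terminal]
32. n15.depth = true  [A.live > -4]
33. n15.lab = false  [A.live > -3]
34. n11.idx = true  [B.off > -3]
35. n8.idx = false  [false]
36. n18.ok = "ny"  [terminal]
37. n3.depth = true  [A₁.lab == false]
38. n3.lab = true  [B.idx == false]
39. n19.live = 27  [S₁.mk * 3 + 42]
40. n20.lab = -7  [terminal]
41. n21.lab = 11  [terminal]
42. n19.depth = false  [A.live > 27]
43. n19.lab = false  [g₀.lab > -7]
44. n0.mk = 29  [S₁.mk + 34]

-2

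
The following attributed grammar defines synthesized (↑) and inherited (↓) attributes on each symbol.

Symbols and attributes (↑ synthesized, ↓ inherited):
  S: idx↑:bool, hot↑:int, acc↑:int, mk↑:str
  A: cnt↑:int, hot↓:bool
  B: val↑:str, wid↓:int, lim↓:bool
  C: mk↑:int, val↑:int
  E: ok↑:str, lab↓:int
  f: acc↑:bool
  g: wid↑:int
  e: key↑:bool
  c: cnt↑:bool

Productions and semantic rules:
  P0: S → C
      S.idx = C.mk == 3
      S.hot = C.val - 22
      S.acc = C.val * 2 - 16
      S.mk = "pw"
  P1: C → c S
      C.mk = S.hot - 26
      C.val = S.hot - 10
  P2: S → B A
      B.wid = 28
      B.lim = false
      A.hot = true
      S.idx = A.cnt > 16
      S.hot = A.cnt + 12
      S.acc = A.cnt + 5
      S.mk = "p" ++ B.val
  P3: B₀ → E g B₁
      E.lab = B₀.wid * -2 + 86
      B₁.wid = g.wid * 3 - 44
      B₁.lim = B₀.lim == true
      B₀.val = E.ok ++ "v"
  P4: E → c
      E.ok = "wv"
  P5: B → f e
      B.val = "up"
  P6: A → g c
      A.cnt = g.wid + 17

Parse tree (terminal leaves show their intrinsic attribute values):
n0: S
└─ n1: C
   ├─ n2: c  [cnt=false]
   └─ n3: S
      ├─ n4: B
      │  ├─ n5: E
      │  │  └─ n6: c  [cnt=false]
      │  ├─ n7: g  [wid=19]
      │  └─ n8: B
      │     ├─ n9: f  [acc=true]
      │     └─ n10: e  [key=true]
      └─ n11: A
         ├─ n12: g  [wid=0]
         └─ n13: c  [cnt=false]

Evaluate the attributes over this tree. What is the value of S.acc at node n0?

1. n2.cnt = false  [terminal]
2. n4.wid = 28  [28]
3. n4.lim = false  [false]
4. n5.lab = 30  [B₀.wid * -2 + 86]
5. n6.cnt = false  [terminal]
6. n5.ok = "wv"  ["wv"]
7. n7.wid = 19  [terminal]
8. n8.wid = 13  [g.wid * 3 - 44]
9. n8.lim = false  [B₀.lim == true]
10. n9.acc = true  [terminal]
11. n10.key = true  [terminal]
12. n8.val = "up"  ["up"]
13. n4.val = "wvv"  [E.ok ++ "v"]
14. n11.hot = true  [true]
15. n12.wid = 0  [terminal]
16. n13.cnt = false  [terminal]
17. n11.cnt = 17  [g.wid + 17]
18. n3.idx = true  [A.cnt > 16]
19. n3.hot = 29  [A.cnt + 12]
20. n3.acc = 22  [A.cnt + 5]
21. n3.mk = "pwvv"  ["p" ++ B.val]
22. n1.mk = 3  [S.hot - 26]
23. n1.val = 19  [S.hot - 10]
24. n0.idx = true  [C.mk == 3]
25. n0.hot = -3  [C.val - 22]
26. n0.acc = 22  [C.val * 2 - 16]
27. n0.mk = "pw"  ["pw"]

22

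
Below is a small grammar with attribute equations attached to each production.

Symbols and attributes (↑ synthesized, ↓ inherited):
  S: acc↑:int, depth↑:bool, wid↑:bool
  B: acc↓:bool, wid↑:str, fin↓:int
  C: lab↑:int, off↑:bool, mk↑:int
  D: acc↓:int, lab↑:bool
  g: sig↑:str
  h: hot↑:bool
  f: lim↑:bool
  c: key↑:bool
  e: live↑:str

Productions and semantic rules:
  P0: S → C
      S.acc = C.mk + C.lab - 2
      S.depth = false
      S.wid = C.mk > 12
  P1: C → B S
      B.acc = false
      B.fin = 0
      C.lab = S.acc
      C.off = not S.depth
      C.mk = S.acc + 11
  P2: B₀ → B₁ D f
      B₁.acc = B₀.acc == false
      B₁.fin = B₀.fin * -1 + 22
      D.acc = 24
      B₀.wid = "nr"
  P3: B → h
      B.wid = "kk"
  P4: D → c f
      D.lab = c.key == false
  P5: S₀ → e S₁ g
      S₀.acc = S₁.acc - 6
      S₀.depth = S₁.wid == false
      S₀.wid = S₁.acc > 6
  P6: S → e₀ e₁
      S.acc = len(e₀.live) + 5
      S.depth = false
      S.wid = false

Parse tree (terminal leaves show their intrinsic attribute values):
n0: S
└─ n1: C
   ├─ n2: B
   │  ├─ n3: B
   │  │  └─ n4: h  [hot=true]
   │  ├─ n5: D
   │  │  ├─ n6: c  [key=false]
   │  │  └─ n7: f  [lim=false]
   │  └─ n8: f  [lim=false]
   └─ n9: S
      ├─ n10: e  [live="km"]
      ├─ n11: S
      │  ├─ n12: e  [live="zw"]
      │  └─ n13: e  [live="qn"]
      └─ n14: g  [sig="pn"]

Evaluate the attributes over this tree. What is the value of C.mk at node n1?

12

1. n2.acc = false  [false]
2. n2.fin = 0  [0]
3. n3.acc = true  [B₀.acc == false]
4. n3.fin = 22  [B₀.fin * -1 + 22]
5. n4.hot = true  [terminal]
6. n3.wid = "kk"  ["kk"]
7. n5.acc = 24  [24]
8. n6.key = false  [terminal]
9. n7.lim = false  [terminal]
10. n5.lab = true  [c.key == false]
11. n8.lim = false  [terminal]
12. n2.wid = "nr"  ["nr"]
13. n10.live = "km"  [terminal]
14. n12.live = "zw"  [terminal]
15. n13.live = "qn"  [terminal]
16. n11.acc = 7  [len(e₀.live) + 5]
17. n11.depth = false  [false]
18. n11.wid = false  [false]
19. n14.sig = "pn"  [terminal]
20. n9.acc = 1  [S₁.acc - 6]
21. n9.depth = true  [S₁.wid == false]
22. n9.wid = true  [S₁.acc > 6]
23. n1.lab = 1  [S.acc]
24. n1.off = false  [not S.depth]
25. n1.mk = 12  [S.acc + 11]
26. n0.acc = 11  [C.mk + C.lab - 2]
27. n0.depth = false  [false]
28. n0.wid = false  [C.mk > 12]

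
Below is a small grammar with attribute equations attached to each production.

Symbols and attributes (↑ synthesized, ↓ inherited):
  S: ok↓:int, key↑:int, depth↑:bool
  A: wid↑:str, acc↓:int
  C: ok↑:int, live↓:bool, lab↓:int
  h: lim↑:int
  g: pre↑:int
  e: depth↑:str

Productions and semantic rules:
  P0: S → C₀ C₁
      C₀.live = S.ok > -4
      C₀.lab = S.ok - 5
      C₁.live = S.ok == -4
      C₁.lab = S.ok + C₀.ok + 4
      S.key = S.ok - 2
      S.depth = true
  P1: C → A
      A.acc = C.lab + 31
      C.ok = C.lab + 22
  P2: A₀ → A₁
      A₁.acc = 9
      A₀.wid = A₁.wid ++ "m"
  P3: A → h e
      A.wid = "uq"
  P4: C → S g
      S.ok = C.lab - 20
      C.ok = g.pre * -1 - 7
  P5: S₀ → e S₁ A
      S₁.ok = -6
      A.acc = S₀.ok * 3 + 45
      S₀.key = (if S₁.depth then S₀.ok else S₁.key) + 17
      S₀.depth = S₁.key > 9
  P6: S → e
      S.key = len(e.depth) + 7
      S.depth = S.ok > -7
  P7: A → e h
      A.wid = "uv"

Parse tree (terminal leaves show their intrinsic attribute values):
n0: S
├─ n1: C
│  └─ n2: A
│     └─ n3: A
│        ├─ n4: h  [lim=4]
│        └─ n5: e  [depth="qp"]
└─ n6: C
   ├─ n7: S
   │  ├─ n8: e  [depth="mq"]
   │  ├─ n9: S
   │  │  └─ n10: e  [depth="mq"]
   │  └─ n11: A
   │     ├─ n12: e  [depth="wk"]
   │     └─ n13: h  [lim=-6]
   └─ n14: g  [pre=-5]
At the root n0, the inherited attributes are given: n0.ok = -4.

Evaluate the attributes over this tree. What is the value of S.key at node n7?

1. n0.ok = -4  [given at root]
2. n1.live = false  [S.ok > -4]
3. n1.lab = -9  [S.ok - 5]
4. n2.acc = 22  [C.lab + 31]
5. n3.acc = 9  [9]
6. n4.lim = 4  [terminal]
7. n5.depth = "qp"  [terminal]
8. n3.wid = "uq"  ["uq"]
9. n2.wid = "uqm"  [A₁.wid ++ "m"]
10. n1.ok = 13  [C.lab + 22]
11. n6.live = true  [S.ok == -4]
12. n6.lab = 13  [S.ok + C₀.ok + 4]
13. n7.ok = -7  [C.lab - 20]
14. n8.depth = "mq"  [terminal]
15. n9.ok = -6  [-6]
16. n10.depth = "mq"  [terminal]
17. n9.key = 9  [len(e.depth) + 7]
18. n9.depth = true  [S.ok > -7]
19. n11.acc = 24  [S₀.ok * 3 + 45]
20. n12.depth = "wk"  [terminal]
21. n13.lim = -6  [terminal]
22. n11.wid = "uv"  ["uv"]
23. n7.key = 10  [(if S₁.depth then S₀.ok else S₁.key) + 17]
24. n7.depth = false  [S₁.key > 9]
25. n14.pre = -5  [terminal]
26. n6.ok = -2  [g.pre * -1 - 7]
27. n0.key = -6  [S.ok - 2]
28. n0.depth = true  [true]

10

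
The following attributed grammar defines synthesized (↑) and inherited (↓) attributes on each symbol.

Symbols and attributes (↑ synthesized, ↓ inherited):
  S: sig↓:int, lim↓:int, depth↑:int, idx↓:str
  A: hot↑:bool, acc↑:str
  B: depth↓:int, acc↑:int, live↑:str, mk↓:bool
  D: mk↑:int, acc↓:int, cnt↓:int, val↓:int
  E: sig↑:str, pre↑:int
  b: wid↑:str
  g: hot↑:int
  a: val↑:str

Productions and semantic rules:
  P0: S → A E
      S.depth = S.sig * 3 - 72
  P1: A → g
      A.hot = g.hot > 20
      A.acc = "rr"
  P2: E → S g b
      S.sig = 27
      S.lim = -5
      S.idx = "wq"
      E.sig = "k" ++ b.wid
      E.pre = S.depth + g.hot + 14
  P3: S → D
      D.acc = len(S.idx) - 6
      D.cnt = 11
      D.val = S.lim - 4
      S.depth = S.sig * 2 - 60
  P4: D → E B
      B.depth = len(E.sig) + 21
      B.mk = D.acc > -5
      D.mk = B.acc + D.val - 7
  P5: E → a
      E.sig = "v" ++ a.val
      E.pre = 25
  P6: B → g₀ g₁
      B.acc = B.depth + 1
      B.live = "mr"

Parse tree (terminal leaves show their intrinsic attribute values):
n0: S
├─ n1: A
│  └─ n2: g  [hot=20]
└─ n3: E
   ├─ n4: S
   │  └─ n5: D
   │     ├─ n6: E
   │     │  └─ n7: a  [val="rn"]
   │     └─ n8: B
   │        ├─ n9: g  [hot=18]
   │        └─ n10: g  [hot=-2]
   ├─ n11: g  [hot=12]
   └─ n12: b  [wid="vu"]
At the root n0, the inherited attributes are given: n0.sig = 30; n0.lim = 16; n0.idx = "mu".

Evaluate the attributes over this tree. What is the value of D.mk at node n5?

1. n0.sig = 30  [given at root]
2. n0.lim = 16  [given at root]
3. n0.idx = "mu"  [given at root]
4. n2.hot = 20  [terminal]
5. n1.hot = false  [g.hot > 20]
6. n1.acc = "rr"  ["rr"]
7. n4.sig = 27  [27]
8. n4.lim = -5  [-5]
9. n4.idx = "wq"  ["wq"]
10. n5.acc = -4  [len(S.idx) - 6]
11. n5.cnt = 11  [11]
12. n5.val = -9  [S.lim - 4]
13. n7.val = "rn"  [terminal]
14. n6.sig = "vrn"  ["v" ++ a.val]
15. n6.pre = 25  [25]
16. n8.depth = 24  [len(E.sig) + 21]
17. n8.mk = true  [D.acc > -5]
18. n9.hot = 18  [terminal]
19. n10.hot = -2  [terminal]
20. n8.acc = 25  [B.depth + 1]
21. n8.live = "mr"  ["mr"]
22. n5.mk = 9  [B.acc + D.val - 7]
23. n4.depth = -6  [S.sig * 2 - 60]
24. n11.hot = 12  [terminal]
25. n12.wid = "vu"  [terminal]
26. n3.sig = "kvu"  ["k" ++ b.wid]
27. n3.pre = 20  [S.depth + g.hot + 14]
28. n0.depth = 18  [S.sig * 3 - 72]

9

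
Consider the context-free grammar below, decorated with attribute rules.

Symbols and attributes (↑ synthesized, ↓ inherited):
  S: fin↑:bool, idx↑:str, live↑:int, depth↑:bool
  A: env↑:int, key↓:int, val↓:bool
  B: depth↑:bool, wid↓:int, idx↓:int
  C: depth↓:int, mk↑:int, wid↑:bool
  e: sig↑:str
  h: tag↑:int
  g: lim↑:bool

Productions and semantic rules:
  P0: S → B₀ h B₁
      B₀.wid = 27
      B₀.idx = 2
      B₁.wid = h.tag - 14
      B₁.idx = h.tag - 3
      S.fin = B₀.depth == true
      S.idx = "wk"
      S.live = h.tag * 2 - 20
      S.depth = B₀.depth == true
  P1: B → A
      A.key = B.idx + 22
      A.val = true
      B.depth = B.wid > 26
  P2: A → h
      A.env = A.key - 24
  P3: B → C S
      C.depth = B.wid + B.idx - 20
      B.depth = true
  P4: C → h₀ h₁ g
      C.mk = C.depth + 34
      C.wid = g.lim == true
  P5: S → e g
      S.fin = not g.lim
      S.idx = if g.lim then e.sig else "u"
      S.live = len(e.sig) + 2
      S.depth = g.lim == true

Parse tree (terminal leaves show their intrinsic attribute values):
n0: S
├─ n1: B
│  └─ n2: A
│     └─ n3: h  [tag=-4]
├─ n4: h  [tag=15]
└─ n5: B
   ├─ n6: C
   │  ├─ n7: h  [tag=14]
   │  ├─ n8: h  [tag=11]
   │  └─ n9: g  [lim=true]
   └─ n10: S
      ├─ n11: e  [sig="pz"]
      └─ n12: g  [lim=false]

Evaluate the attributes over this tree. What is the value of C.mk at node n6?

1. n1.wid = 27  [27]
2. n1.idx = 2  [2]
3. n2.key = 24  [B.idx + 22]
4. n2.val = true  [true]
5. n3.tag = -4  [terminal]
6. n2.env = 0  [A.key - 24]
7. n1.depth = true  [B.wid > 26]
8. n4.tag = 15  [terminal]
9. n5.wid = 1  [h.tag - 14]
10. n5.idx = 12  [h.tag - 3]
11. n6.depth = -7  [B.wid + B.idx - 20]
12. n7.tag = 14  [terminal]
13. n8.tag = 11  [terminal]
14. n9.lim = true  [terminal]
15. n6.mk = 27  [C.depth + 34]
16. n6.wid = true  [g.lim == true]
17. n11.sig = "pz"  [terminal]
18. n12.lim = false  [terminal]
19. n10.fin = true  [not g.lim]
20. n10.idx = "u"  [if g.lim then e.sig else "u"]
21. n10.live = 4  [len(e.sig) + 2]
22. n10.depth = false  [g.lim == true]
23. n5.depth = true  [true]
24. n0.fin = true  [B₀.depth == true]
25. n0.idx = "wk"  ["wk"]
26. n0.live = 10  [h.tag * 2 - 20]
27. n0.depth = true  [B₀.depth == true]

27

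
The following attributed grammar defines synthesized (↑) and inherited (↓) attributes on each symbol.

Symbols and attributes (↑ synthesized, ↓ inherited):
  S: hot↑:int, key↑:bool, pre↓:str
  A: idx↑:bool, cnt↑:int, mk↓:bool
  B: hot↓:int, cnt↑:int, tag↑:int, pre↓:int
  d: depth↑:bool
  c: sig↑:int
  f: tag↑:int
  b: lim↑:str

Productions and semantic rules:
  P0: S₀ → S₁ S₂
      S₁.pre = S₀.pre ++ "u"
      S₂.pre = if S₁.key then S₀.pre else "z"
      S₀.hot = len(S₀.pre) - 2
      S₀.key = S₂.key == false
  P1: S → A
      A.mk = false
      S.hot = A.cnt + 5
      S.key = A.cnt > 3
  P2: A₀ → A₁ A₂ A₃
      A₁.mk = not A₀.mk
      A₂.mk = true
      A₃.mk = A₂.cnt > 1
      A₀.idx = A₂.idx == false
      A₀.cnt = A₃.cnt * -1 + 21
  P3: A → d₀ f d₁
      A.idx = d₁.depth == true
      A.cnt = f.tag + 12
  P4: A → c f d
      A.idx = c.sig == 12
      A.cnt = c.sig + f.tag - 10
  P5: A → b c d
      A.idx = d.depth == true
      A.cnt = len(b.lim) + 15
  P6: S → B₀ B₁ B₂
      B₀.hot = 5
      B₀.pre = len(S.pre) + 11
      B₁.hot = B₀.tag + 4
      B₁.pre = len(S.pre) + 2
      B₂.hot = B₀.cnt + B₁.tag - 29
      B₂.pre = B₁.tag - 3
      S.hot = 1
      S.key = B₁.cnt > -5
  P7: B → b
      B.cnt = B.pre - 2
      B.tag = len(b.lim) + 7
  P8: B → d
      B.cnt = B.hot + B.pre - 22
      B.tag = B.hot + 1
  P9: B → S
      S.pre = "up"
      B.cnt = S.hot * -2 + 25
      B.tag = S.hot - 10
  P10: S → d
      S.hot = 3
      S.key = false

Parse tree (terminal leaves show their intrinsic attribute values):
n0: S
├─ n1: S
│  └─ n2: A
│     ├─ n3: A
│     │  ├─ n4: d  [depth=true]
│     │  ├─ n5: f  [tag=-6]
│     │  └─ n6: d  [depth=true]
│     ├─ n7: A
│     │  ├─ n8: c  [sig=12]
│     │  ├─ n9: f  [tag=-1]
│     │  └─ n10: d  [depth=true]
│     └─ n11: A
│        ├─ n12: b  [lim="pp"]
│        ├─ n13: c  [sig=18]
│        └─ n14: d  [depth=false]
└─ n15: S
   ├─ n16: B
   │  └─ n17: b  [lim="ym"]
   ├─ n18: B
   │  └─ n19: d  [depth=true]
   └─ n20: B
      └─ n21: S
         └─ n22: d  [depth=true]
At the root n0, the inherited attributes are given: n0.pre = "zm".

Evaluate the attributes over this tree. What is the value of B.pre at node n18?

4

1. n0.pre = "zm"  [given at root]
2. n1.pre = "zmu"  [S₀.pre ++ "u"]
3. n2.mk = false  [false]
4. n3.mk = true  [not A₀.mk]
5. n4.depth = true  [terminal]
6. n5.tag = -6  [terminal]
7. n6.depth = true  [terminal]
8. n3.idx = true  [d₁.depth == true]
9. n3.cnt = 6  [f.tag + 12]
10. n7.mk = true  [true]
11. n8.sig = 12  [terminal]
12. n9.tag = -1  [terminal]
13. n10.depth = true  [terminal]
14. n7.idx = true  [c.sig == 12]
15. n7.cnt = 1  [c.sig + f.tag - 10]
16. n11.mk = false  [A₂.cnt > 1]
17. n12.lim = "pp"  [terminal]
18. n13.sig = 18  [terminal]
19. n14.depth = false  [terminal]
20. n11.idx = false  [d.depth == true]
21. n11.cnt = 17  [len(b.lim) + 15]
22. n2.idx = false  [A₂.idx == false]
23. n2.cnt = 4  [A₃.cnt * -1 + 21]
24. n1.hot = 9  [A.cnt + 5]
25. n1.key = true  [A.cnt > 3]
26. n15.pre = "zm"  [if S₁.key then S₀.pre else "z"]
27. n16.hot = 5  [5]
28. n16.pre = 13  [len(S.pre) + 11]
29. n17.lim = "ym"  [terminal]
30. n16.cnt = 11  [B.pre - 2]
31. n16.tag = 9  [len(b.lim) + 7]
32. n18.hot = 13  [B₀.tag + 4]
33. n18.pre = 4  [len(S.pre) + 2]
34. n19.depth = true  [terminal]
35. n18.cnt = -5  [B.hot + B.pre - 22]
36. n18.tag = 14  [B.hot + 1]
37. n20.hot = -4  [B₀.cnt + B₁.tag - 29]
38. n20.pre = 11  [B₁.tag - 3]
39. n21.pre = "up"  ["up"]
40. n22.depth = true  [terminal]
41. n21.hot = 3  [3]
42. n21.key = false  [false]
43. n20.cnt = 19  [S.hot * -2 + 25]
44. n20.tag = -7  [S.hot - 10]
45. n15.hot = 1  [1]
46. n15.key = false  [B₁.cnt > -5]
47. n0.hot = 0  [len(S₀.pre) - 2]
48. n0.key = true  [S₂.key == false]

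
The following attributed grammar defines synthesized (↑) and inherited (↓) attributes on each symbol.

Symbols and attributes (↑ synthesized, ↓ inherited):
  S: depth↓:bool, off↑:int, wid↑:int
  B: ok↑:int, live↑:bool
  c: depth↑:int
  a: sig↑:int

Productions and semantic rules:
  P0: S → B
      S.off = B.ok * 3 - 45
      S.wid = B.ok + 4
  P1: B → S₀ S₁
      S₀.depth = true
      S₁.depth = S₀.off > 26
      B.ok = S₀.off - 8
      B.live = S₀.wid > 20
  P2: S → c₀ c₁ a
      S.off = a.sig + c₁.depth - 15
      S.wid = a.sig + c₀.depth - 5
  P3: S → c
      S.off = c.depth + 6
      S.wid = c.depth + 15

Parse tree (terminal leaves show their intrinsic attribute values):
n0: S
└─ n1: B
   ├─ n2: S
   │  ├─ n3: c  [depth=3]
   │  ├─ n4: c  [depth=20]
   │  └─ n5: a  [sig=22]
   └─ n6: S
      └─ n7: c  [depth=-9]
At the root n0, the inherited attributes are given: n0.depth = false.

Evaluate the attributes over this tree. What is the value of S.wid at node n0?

1. n0.depth = false  [given at root]
2. n2.depth = true  [true]
3. n3.depth = 3  [terminal]
4. n4.depth = 20  [terminal]
5. n5.sig = 22  [terminal]
6. n2.off = 27  [a.sig + c₁.depth - 15]
7. n2.wid = 20  [a.sig + c₀.depth - 5]
8. n6.depth = true  [S₀.off > 26]
9. n7.depth = -9  [terminal]
10. n6.off = -3  [c.depth + 6]
11. n6.wid = 6  [c.depth + 15]
12. n1.ok = 19  [S₀.off - 8]
13. n1.live = false  [S₀.wid > 20]
14. n0.off = 12  [B.ok * 3 - 45]
15. n0.wid = 23  [B.ok + 4]

23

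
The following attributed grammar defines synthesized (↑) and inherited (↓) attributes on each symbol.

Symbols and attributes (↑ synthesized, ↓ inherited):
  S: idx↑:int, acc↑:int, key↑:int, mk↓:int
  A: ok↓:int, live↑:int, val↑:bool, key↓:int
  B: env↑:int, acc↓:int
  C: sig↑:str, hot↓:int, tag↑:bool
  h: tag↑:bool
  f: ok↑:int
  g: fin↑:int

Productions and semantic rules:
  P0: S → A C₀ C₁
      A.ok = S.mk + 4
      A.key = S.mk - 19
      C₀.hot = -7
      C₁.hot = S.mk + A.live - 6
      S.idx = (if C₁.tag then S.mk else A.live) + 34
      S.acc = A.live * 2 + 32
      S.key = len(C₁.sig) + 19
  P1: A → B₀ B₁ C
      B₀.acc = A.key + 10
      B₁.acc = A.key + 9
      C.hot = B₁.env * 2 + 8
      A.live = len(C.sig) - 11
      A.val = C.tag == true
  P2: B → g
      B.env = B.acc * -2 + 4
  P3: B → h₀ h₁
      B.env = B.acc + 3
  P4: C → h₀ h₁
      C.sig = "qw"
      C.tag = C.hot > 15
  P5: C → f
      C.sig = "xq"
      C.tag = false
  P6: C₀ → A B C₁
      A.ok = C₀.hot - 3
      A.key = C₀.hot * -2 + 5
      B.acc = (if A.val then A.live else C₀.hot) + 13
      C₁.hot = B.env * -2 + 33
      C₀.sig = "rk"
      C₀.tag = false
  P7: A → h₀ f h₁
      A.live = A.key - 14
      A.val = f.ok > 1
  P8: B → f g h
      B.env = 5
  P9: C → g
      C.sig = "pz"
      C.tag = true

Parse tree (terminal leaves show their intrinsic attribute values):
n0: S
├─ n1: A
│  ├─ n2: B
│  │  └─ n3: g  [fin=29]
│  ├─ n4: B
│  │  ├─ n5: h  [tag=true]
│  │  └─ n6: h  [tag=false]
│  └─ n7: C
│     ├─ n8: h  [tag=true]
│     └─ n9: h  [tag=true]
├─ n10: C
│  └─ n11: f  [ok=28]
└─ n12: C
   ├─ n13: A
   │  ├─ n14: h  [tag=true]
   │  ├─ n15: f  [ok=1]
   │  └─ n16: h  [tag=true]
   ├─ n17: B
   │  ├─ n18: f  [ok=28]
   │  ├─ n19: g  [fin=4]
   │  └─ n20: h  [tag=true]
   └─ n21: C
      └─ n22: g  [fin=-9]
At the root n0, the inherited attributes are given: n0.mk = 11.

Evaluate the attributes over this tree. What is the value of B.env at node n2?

0

1. n0.mk = 11  [given at root]
2. n1.ok = 15  [S.mk + 4]
3. n1.key = -8  [S.mk - 19]
4. n2.acc = 2  [A.key + 10]
5. n3.fin = 29  [terminal]
6. n2.env = 0  [B.acc * -2 + 4]
7. n4.acc = 1  [A.key + 9]
8. n5.tag = true  [terminal]
9. n6.tag = false  [terminal]
10. n4.env = 4  [B.acc + 3]
11. n7.hot = 16  [B₁.env * 2 + 8]
12. n8.tag = true  [terminal]
13. n9.tag = true  [terminal]
14. n7.sig = "qw"  ["qw"]
15. n7.tag = true  [C.hot > 15]
16. n1.live = -9  [len(C.sig) - 11]
17. n1.val = true  [C.tag == true]
18. n10.hot = -7  [-7]
19. n11.ok = 28  [terminal]
20. n10.sig = "xq"  ["xq"]
21. n10.tag = false  [false]
22. n12.hot = -4  [S.mk + A.live - 6]
23. n13.ok = -7  [C₀.hot - 3]
24. n13.key = 13  [C₀.hot * -2 + 5]
25. n14.tag = true  [terminal]
26. n15.ok = 1  [terminal]
27. n16.tag = true  [terminal]
28. n13.live = -1  [A.key - 14]
29. n13.val = false  [f.ok > 1]
30. n17.acc = 9  [(if A.val then A.live else C₀.hot) + 13]
31. n18.ok = 28  [terminal]
32. n19.fin = 4  [terminal]
33. n20.tag = true  [terminal]
34. n17.env = 5  [5]
35. n21.hot = 23  [B.env * -2 + 33]
36. n22.fin = -9  [terminal]
37. n21.sig = "pz"  ["pz"]
38. n21.tag = true  [true]
39. n12.sig = "rk"  ["rk"]
40. n12.tag = false  [false]
41. n0.idx = 25  [(if C₁.tag then S.mk else A.live) + 34]
42. n0.acc = 14  [A.live * 2 + 32]
43. n0.key = 21  [len(C₁.sig) + 19]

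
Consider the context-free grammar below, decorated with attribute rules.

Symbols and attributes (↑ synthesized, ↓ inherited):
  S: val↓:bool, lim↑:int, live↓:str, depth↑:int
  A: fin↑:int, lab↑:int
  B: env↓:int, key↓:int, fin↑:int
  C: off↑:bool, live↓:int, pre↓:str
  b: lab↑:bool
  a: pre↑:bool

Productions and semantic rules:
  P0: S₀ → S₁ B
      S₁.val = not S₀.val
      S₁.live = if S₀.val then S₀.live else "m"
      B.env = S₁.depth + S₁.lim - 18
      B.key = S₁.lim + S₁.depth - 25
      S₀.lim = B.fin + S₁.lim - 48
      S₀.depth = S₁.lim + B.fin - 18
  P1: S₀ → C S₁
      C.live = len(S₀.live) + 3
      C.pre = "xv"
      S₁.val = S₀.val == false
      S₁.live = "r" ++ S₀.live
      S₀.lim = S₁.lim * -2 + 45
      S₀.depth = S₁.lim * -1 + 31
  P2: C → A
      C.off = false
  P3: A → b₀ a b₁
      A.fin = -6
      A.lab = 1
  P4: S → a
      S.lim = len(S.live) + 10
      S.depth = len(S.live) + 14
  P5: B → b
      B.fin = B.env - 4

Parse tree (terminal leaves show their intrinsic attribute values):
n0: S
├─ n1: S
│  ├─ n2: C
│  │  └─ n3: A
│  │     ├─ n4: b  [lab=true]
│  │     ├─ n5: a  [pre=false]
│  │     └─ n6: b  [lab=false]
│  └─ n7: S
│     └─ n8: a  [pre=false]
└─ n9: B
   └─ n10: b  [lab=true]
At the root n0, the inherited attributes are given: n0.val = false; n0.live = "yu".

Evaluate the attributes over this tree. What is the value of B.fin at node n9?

18

1. n0.val = false  [given at root]
2. n0.live = "yu"  [given at root]
3. n1.val = true  [not S₀.val]
4. n1.live = "m"  [if S₀.val then S₀.live else "m"]
5. n2.live = 4  [len(S₀.live) + 3]
6. n2.pre = "xv"  ["xv"]
7. n4.lab = true  [terminal]
8. n5.pre = false  [terminal]
9. n6.lab = false  [terminal]
10. n3.fin = -6  [-6]
11. n3.lab = 1  [1]
12. n2.off = false  [false]
13. n7.val = false  [S₀.val == false]
14. n7.live = "rm"  ["r" ++ S₀.live]
15. n8.pre = false  [terminal]
16. n7.lim = 12  [len(S.live) + 10]
17. n7.depth = 16  [len(S.live) + 14]
18. n1.lim = 21  [S₁.lim * -2 + 45]
19. n1.depth = 19  [S₁.lim * -1 + 31]
20. n9.env = 22  [S₁.depth + S₁.lim - 18]
21. n9.key = 15  [S₁.lim + S₁.depth - 25]
22. n10.lab = true  [terminal]
23. n9.fin = 18  [B.env - 4]
24. n0.lim = -9  [B.fin + S₁.lim - 48]
25. n0.depth = 21  [S₁.lim + B.fin - 18]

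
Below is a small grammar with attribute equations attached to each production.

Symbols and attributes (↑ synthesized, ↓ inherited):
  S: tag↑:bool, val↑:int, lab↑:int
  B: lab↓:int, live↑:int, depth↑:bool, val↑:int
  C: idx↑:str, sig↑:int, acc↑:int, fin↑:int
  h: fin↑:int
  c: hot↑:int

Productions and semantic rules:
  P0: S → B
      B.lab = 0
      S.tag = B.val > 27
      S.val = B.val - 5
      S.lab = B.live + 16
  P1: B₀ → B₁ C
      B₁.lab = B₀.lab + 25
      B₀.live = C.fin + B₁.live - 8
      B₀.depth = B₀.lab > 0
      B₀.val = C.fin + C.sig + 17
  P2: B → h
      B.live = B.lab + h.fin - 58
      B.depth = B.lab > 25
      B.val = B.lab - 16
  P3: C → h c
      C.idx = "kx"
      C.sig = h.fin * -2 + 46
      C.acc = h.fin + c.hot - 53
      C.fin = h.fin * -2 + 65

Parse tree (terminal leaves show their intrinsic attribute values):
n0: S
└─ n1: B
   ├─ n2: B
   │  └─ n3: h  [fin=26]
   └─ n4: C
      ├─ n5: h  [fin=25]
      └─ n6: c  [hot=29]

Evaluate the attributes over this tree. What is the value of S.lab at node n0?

1. n1.lab = 0  [0]
2. n2.lab = 25  [B₀.lab + 25]
3. n3.fin = 26  [terminal]
4. n2.live = -7  [B.lab + h.fin - 58]
5. n2.depth = false  [B.lab > 25]
6. n2.val = 9  [B.lab - 16]
7. n5.fin = 25  [terminal]
8. n6.hot = 29  [terminal]
9. n4.idx = "kx"  ["kx"]
10. n4.sig = -4  [h.fin * -2 + 46]
11. n4.acc = 1  [h.fin + c.hot - 53]
12. n4.fin = 15  [h.fin * -2 + 65]
13. n1.live = 0  [C.fin + B₁.live - 8]
14. n1.depth = false  [B₀.lab > 0]
15. n1.val = 28  [C.fin + C.sig + 17]
16. n0.tag = true  [B.val > 27]
17. n0.val = 23  [B.val - 5]
18. n0.lab = 16  [B.live + 16]

16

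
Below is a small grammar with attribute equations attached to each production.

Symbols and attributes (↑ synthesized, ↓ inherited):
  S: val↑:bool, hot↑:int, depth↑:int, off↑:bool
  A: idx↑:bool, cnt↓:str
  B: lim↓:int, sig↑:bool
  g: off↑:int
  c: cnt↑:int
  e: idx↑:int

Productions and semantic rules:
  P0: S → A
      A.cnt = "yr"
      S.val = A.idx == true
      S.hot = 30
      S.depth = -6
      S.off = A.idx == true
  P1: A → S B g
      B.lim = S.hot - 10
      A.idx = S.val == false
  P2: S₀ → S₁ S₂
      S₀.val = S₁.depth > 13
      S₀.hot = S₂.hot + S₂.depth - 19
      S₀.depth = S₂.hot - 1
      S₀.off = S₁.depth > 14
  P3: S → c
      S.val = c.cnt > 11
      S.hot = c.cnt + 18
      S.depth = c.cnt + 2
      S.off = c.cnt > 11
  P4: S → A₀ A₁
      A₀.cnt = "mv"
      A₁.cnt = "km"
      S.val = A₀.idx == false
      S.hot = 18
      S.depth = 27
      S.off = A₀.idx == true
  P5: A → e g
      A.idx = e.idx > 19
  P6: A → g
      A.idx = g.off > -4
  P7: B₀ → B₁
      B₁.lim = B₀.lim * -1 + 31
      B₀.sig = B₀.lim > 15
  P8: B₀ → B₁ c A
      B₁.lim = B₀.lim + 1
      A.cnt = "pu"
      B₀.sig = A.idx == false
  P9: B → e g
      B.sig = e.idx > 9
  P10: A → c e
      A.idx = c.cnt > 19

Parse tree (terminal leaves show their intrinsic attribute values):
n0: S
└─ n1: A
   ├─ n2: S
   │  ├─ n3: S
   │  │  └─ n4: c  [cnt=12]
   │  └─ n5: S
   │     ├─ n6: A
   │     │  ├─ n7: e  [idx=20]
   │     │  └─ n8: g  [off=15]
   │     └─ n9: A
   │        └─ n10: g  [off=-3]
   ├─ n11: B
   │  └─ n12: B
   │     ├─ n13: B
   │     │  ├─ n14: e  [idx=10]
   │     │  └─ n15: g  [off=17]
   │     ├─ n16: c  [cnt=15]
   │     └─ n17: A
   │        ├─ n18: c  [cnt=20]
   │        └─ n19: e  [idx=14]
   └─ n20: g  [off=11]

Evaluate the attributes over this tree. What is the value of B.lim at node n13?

1. n1.cnt = "yr"  ["yr"]
2. n4.cnt = 12  [terminal]
3. n3.val = true  [c.cnt > 11]
4. n3.hot = 30  [c.cnt + 18]
5. n3.depth = 14  [c.cnt + 2]
6. n3.off = true  [c.cnt > 11]
7. n6.cnt = "mv"  ["mv"]
8. n7.idx = 20  [terminal]
9. n8.off = 15  [terminal]
10. n6.idx = true  [e.idx > 19]
11. n9.cnt = "km"  ["km"]
12. n10.off = -3  [terminal]
13. n9.idx = true  [g.off > -4]
14. n5.val = false  [A₀.idx == false]
15. n5.hot = 18  [18]
16. n5.depth = 27  [27]
17. n5.off = true  [A₀.idx == true]
18. n2.val = true  [S₁.depth > 13]
19. n2.hot = 26  [S₂.hot + S₂.depth - 19]
20. n2.depth = 17  [S₂.hot - 1]
21. n2.off = false  [S₁.depth > 14]
22. n11.lim = 16  [S.hot - 10]
23. n12.lim = 15  [B₀.lim * -1 + 31]
24. n13.lim = 16  [B₀.lim + 1]
25. n14.idx = 10  [terminal]
26. n15.off = 17  [terminal]
27. n13.sig = true  [e.idx > 9]
28. n16.cnt = 15  [terminal]
29. n17.cnt = "pu"  ["pu"]
30. n18.cnt = 20  [terminal]
31. n19.idx = 14  [terminal]
32. n17.idx = true  [c.cnt > 19]
33. n12.sig = false  [A.idx == false]
34. n11.sig = true  [B₀.lim > 15]
35. n20.off = 11  [terminal]
36. n1.idx = false  [S.val == false]
37. n0.val = false  [A.idx == true]
38. n0.hot = 30  [30]
39. n0.depth = -6  [-6]
40. n0.off = false  [A.idx == true]

16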